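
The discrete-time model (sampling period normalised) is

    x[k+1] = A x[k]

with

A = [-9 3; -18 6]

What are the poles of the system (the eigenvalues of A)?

det(zI - A) = z^2 - (tr A)z + det A, with tr A = (-9) + 6 = -3 and det A = (-9)·6 - 3·(-18) = -54 - (-54) = 0.
So p(z) = det(zI - A) = z^2 + 3z.
Factor z^2 + 3z: two numbers with sum -3 and product 0 are 0 and -3, so z^2 + 3z = z(z + 3).
Hence p(z) = z (z + 3), with roots -3, 0.

-3, 0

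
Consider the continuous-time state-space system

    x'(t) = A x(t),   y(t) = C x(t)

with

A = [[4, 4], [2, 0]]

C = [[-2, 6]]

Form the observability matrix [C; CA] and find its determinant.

CA = [[4, -8]]
Observability matrix O = [C; CA] = [[-2, 6], [4, -8]]
det(O) = (-2)·(-8) - 6·4 = 16 - 24 = -8
Since det(O) ≠ 0, rank(O) = 2 and the system is completely observable.

-8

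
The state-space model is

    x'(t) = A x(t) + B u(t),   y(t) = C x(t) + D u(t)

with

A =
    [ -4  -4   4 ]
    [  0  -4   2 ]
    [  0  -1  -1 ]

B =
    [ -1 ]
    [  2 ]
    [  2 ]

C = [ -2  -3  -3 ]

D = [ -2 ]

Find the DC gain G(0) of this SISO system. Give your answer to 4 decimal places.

G(0) = C(-A)^{-1}B + D = -C A^{-1} B + D.
det A = -24, so A^{-1} = (1/-24)·adj(A) = [[-1/4, 1/3, -1/3], [0, -1/6, -1/3], [0, 1/6, -2/3]]
A^{-1} B = [1/4, -1, -1]^T
C A^{-1} B = 11/2
G(0) = D - C A^{-1} B = -2 - (11/2) = -15/2 ≈ -7.5000

-7.5000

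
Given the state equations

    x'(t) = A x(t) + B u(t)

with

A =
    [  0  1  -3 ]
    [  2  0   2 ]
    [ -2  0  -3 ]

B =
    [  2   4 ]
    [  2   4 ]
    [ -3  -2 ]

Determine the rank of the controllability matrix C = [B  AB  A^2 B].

3

AB = [[11, 10], [-2, 4], [5, -2]]
A^2B = [[-17, 10], [32, 16], [-37, -14]]
Controllability matrix C = [B  AB  A^2B] = [[2, 4, 11, 10, -17, 10], [2, 4, -2, 4, 32, 16], [-3, -2, 5, -2, -37, -14]]
Take the 3×3 submatrix of C formed by columns 1, 2, 3: [[2, 4, 11], [2, 4, -2], [-3, -2, 5]]. Its determinant is 2·(4·5 - (-2)·(-2)) - 4·(2·5 - (-2)·(-3)) + 11·(2·(-2) - 4·(-3)) = 2·16 - 4·4 + 11·8 = 104 ≠ 0.
So rank(C) ≥ 3; since C has 3 rows, rank(C) = 3.
rank(C) = 3 = n, so the pair (A, B) is completely controllable.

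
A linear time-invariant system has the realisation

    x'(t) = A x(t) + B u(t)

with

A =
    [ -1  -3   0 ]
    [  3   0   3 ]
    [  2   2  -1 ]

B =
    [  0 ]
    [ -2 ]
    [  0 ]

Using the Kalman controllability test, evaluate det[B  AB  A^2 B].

AB = [[6], [0], [-4]]
A^2B = [[-6], [6], [16]]
Controllability matrix C = [B  AB  A^2B] = [[0, 6, -6], [-2, 0, 6], [0, -4, 16]]
Expanding along the first row, det(C) = 0·(0·16 - 6·(-4)) - 6·((-2)·16 - 6·0) + (-6)·((-2)·(-4) - 0·0) = 0·24 - 6·(-32) + (-6)·8 = 144
Since det(C) ≠ 0, rank(C) = 3 and the system is completely controllable.

144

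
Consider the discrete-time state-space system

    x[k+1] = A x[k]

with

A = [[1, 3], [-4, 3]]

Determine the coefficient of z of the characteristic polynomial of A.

For a 2×2 matrix, det(zI - A) = z^2 - (tr A)z + det A.
tr A = 4, det A = 15.
So p(z) = z^2 - 4z + 15.
The coefficient of z is -4.

-4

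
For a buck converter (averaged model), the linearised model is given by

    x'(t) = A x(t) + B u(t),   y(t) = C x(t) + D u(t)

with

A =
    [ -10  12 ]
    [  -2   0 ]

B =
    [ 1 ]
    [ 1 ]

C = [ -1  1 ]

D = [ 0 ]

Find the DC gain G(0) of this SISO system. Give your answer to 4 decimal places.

-0.1667

G(0) = C(-A)^{-1}B + D = -C A^{-1} B + D.
det A = 24, so A^{-1} = (1/24)·adj(A) = [[0, -1/2], [1/12, -5/12]]
A^{-1} B = [-1/2, -1/3]^T
C A^{-1} B = 1/6
G(0) = D - C A^{-1} B = 0 - (1/6) = -1/6 ≈ -0.1667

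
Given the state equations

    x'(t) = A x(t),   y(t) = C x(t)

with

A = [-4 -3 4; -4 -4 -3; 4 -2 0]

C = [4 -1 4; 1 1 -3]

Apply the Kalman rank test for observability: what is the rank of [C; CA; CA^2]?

3

CA = [[4, -16, 19], [-20, -1, 1]]
CA^2 = [[124, 14, 64], [88, 62, -77]]
Observability matrix O = [C; CA; CA^2] = [[4, -1, 4], [1, 1, -3], [4, -16, 19], [-20, -1, 1], [124, 14, 64], [88, 62, -77]]
Take the 3×3 submatrix of O formed by rows 1, 2, 3: [[4, -1, 4], [1, 1, -3], [4, -16, 19]]. Its determinant is 4·(1·19 - (-3)·(-16)) - (-1)·(1·19 - (-3)·4) + 4·(1·(-16) - 1·4) = 4·(-29) - (-1)·31 + 4·(-20) = -165 ≠ 0.
So rank(O) ≥ 3; since O has 3 columns, rank(O) = 3.
rank(O) = 3 = n, so the pair (A, C) is completely observable.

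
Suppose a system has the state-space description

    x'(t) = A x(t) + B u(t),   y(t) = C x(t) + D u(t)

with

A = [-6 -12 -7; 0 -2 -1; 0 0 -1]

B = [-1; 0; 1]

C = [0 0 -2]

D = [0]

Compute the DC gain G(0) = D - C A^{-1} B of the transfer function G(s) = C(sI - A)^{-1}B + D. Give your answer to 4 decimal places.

-2.0000

G(0) = C(-A)^{-1}B + D = -C A^{-1} B + D.
det A = -12, so A^{-1} = (1/-12)·adj(A) = [[-1/6, 1, 1/6], [0, -1/2, 1/2], [0, 0, -1]]
A^{-1} B = [1/3, 1/2, -1]^T
C A^{-1} B = 2
G(0) = D - C A^{-1} B = 0 - (2) = -2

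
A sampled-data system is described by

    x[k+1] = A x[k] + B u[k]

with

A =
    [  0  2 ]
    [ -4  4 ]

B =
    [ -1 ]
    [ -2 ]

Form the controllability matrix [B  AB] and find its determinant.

AB = [[-4], [-4]]
Controllability matrix C = [B  AB] = [[-1, -4], [-2, -4]]
det(C) = (-1)·(-4) - (-4)·(-2) = 4 - 8 = -4
Since det(C) ≠ 0, rank(C) = 2 and the system is completely controllable.

-4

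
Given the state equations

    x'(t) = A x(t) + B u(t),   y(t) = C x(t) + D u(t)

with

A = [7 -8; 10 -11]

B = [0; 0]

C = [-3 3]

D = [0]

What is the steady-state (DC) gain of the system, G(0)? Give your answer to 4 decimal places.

G(0) = C(-A)^{-1}B + D = -C A^{-1} B + D.
det A = 3, so A^{-1} = (1/3)·adj(A) = [[-11/3, 8/3], [-10/3, 7/3]]
A^{-1} B = [0, 0]^T
C A^{-1} B = 0
G(0) = D - C A^{-1} B = 0 - (0) = 0

0.0000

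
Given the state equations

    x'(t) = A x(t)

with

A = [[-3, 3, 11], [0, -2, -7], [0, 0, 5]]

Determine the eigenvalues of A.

det(sI - A) = s^3 - (tr A)s^2 + (M11 + M22 + M33)s - det A, where Mii is the 2×2 principal minor of A obtained by deleting row i and column i.
tr A = (-3) + (-2) + 5 = 0; M11 = (-2)·5 - (-7)·0 = -10 - 0 = -10; M22 = (-3)·5 - 11·0 = -15 - 0 = -15; M33 = (-3)·(-2) - 3·0 = 6 - 0 = 6; sum of minors = -19.
det A = (-3)·((-2)·5 - (-7)·0) - 3·(0·5 - (-7)·0) + 11·(0·0 - (-2)·0) = (-3)·(-10) - 3·0 + 11·0 = 30.
So p(s) = det(sI - A) = s^3 - 19s - 30.
Rational-root test: any integer root divides -30. Testing small divisors, s = -2 works: p(-2) = -8 + 0 + 38 + (-30) = 0, so (s + 2) is a factor.
Dividing, p(s) = (s + 2)(s^2 - 2s - 15).
Factor s^2 - 2s - 15: two numbers with sum 2 and product -15 are 5 and -3, so s^2 - 2s - 15 = (s - 5)(s + 3).
Hence p(s) = (s - 5) (s + 2) (s + 3), with roots -3, -2, 5.
At least one eigenvalue has non-negative real part, so the system is not asymptotically stable.

-3, -2, 5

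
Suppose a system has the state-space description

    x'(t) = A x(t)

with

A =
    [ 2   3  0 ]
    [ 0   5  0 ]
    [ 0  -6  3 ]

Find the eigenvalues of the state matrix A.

det(sI - A) = s^3 - (tr A)s^2 + (M11 + M22 + M33)s - det A, where Mii is the 2×2 principal minor of A obtained by deleting row i and column i.
tr A = 2 + 5 + 3 = 10; M11 = 5·3 - 0·(-6) = 15 - 0 = 15; M22 = 2·3 - 0·0 = 6 - 0 = 6; M33 = 2·5 - 3·0 = 10 - 0 = 10; sum of minors = 31.
det A = 2·(5·3 - 0·(-6)) - 3·(0·3 - 0·0) + 0·(0·(-6) - 5·0) = 2·15 - 3·0 + 0·0 = 30.
So p(s) = det(sI - A) = s^3 - 10s^2 + 31s - 30.
Rational-root test: any integer root divides -30. Testing small divisors, s = 2 works: p(2) = 8 + (-40) + 62 + (-30) = 0, so (s - 2) is a factor.
Dividing, p(s) = (s - 2)(s^2 - 8s + 15).
Factor s^2 - 8s + 15: two numbers with sum 8 and product 15 are 5 and 3, so s^2 - 8s + 15 = (s - 5)(s - 3).
Hence p(s) = (s - 5) (s - 3) (s - 2), with roots 2, 3, 5.
At least one eigenvalue has non-negative real part, so the system is not asymptotically stable.

2, 3, 5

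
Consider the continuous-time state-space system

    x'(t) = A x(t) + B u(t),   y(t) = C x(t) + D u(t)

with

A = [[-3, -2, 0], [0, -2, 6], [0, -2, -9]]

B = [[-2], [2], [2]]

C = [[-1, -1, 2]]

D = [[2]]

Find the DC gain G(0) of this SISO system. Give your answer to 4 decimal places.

2.3333

G(0) = C(-A)^{-1}B + D = -C A^{-1} B + D.
det A = -90, so A^{-1} = (1/-90)·adj(A) = [[-1/3, 1/5, 2/15], [0, -3/10, -1/5], [0, 1/15, -1/15]]
A^{-1} B = [4/3, -1, 0]^T
C A^{-1} B = -1/3
G(0) = D - C A^{-1} B = 2 - (-1/3) = 7/3 ≈ 2.3333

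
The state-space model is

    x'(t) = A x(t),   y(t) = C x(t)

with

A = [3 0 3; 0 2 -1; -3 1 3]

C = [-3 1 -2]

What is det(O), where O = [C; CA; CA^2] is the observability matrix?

-123

CA = [[-3, 0, -16]]
CA^2 = [[39, -16, -57]]
Observability matrix O = [C; CA; CA^2] = [[-3, 1, -2], [-3, 0, -16], [39, -16, -57]]
Expanding along the first row, det(O) = (-3)·(0·(-57) - (-16)·(-16)) - 1·((-3)·(-57) - (-16)·39) + (-2)·((-3)·(-16) - 0·39) = (-3)·(-256) - 1·795 + (-2)·48 = -123
Since det(O) ≠ 0, rank(O) = 3 and the system is completely observable.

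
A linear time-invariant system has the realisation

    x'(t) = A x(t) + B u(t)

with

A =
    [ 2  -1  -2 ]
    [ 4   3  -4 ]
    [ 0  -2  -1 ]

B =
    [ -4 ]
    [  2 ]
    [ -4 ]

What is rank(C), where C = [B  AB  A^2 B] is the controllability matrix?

3

AB = [[-2], [6], [0]]
A^2B = [[-10], [10], [-12]]
Controllability matrix C = [B  AB  A^2B] = [[-4, -2, -10], [2, 6, 10], [-4, 0, -12]]
det(C) = (-4)·(6·(-12) - 10·0) - (-2)·(2·(-12) - 10·(-4)) + (-10)·(2·0 - 6·(-4)) = (-4)·(-72) - (-2)·16 + (-10)·24 = 80 ≠ 0, so rank(C) = 3.
rank(C) = 3 = n, so the pair (A, B) is completely controllable.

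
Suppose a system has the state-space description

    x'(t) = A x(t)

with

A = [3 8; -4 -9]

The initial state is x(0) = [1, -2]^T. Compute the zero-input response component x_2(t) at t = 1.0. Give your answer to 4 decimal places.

0.3477

det(sI - A) = s^2 - (tr A)s + det A, with tr A = 3 + (-9) = -6 and det A = 3·(-9) - 8·(-4) = -27 - (-32) = 5.
So p(s) = det(sI - A) = s^2 + 6s + 5.
Factor s^2 + 6s + 5: two numbers with sum -6 and product 5 are -1 and -5, so s^2 + 6s + 5 = (s + 1)(s + 5).
Hence p(s) = (s + 1) (s + 5), with roots -5, -1.
The eigenvalues -5, -1 are distinct and real, so A is diagonalisable and x(t) = e^{At} x(0) = V diag(e^{λ_i t}) V^{-1} x(0), where the columns of V are the eigenvectors.
λ = -5: A - (-5)I = [[8, 8], [-4, -4]]. Row 1 gives 8·v1 + 8·v2 = 0, so take v_1 = [-1, 1]^T.
λ = -1: A - (-1)I = [[4, 8], [-4, -8]]. Row 1 gives 4·v1 + 8·v2 = 0, so take v_2 = [2, -1]^T.
V = [v_1 v_2] = [[-1, 2], [1, -1]] has det V = -1, so V^{-1} = adj(V)/det V = [[1, 2], [1, 1]].
Modal coordinates z(0) = V^{-1} x(0): 1·1 + 2·(-2) = -3; 1·1 + 1·(-2) = -1; so z(0) = [-3, -1]^T.
x_2(t) = Σ_i (v_i)_2 · z_i(0) · e^{λ_i t} (row 2 of V times the modal terms).
x_2(1.0) = 1·(-3)·e^{-5·1.0} + (-1)·(-1)·e^{-1·1.0} = (-3)·0.006738 + 1·0.367879 = 0.3477.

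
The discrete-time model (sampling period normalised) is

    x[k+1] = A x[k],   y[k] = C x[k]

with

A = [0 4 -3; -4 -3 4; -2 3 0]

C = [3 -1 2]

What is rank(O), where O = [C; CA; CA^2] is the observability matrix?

CA = [[0, 21, -13]]
CA^2 = [[-58, -102, 84]]
Observability matrix O = [C; CA; CA^2] = [[3, -1, 2], [0, 21, -13], [-58, -102, 84]]
det(O) = 3·(21·84 - (-13)·(-102)) - (-1)·(0·84 - (-13)·(-58)) + 2·(0·(-102) - 21·(-58)) = 3·438 - (-1)·(-754) + 2·1218 = 2996 ≠ 0, so rank(O) = 3.
rank(O) = 3 = n, so the pair (A, C) is completely observable.

3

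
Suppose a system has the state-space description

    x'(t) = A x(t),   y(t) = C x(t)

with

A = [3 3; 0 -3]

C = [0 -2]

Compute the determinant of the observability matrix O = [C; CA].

0

CA = [[0, 6]]
Observability matrix O = [C; CA] = [[0, -2], [0, 6]]
det(O) = 0·6 - (-2)·0 = 0 - 0 = 0
Since det(O) = 0, rank(O) < 2 and the system is not completely observable.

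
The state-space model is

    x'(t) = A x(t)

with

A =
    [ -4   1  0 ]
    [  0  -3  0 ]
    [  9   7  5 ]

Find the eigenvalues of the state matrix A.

det(sI - A) = s^3 - (tr A)s^2 + (M11 + M22 + M33)s - det A, where Mii is the 2×2 principal minor of A obtained by deleting row i and column i.
tr A = (-4) + (-3) + 5 = -2; M11 = (-3)·5 - 0·7 = -15 - 0 = -15; M22 = (-4)·5 - 0·9 = -20 - 0 = -20; M33 = (-4)·(-3) - 1·0 = 12 - 0 = 12; sum of minors = -23.
det A = (-4)·((-3)·5 - 0·7) - 1·(0·5 - 0·9) + 0·(0·7 - (-3)·9) = (-4)·(-15) - 1·0 + 0·27 = 60.
So p(s) = det(sI - A) = s^3 + 2s^2 - 23s - 60.
Rational-root test: any integer root divides -60. Testing small divisors, s = -3 works: p(-3) = -27 + 18 + 69 + (-60) = 0, so (s + 3) is a factor.
Dividing, p(s) = (s + 3)(s^2 - s - 20).
Factor s^2 - s - 20: two numbers with sum 1 and product -20 are 5 and -4, so s^2 - s - 20 = (s - 5)(s + 4).
Hence p(s) = (s - 5) (s + 3) (s + 4), with roots -4, -3, 5.
At least one eigenvalue has non-negative real part, so the system is not asymptotically stable.

-4, -3, 5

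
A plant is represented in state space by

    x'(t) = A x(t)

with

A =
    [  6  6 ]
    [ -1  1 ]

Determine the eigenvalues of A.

3, 4

det(sI - A) = s^2 - (tr A)s + det A, with tr A = 6 + 1 = 7 and det A = 6·1 - 6·(-1) = 6 - (-6) = 12.
So p(s) = det(sI - A) = s^2 - 7s + 12.
Factor s^2 - 7s + 12: two numbers with sum 7 and product 12 are 4 and 3, so s^2 - 7s + 12 = (s - 4)(s - 3).
Hence p(s) = (s - 4) (s - 3), with roots 3, 4.
At least one eigenvalue has non-negative real part, so the system is not asymptotically stable.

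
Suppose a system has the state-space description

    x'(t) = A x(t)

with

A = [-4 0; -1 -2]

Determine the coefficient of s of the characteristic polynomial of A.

For a 2×2 matrix, det(sI - A) = s^2 - (tr A)s + det A.
tr A = -6, det A = 8.
So p(s) = s^2 + 6s + 8.
The coefficient of s is 6.

6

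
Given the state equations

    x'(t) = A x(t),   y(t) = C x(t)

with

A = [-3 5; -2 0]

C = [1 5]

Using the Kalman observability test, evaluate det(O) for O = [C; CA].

CA = [[-13, 5]]
Observability matrix O = [C; CA] = [[1, 5], [-13, 5]]
det(O) = 1·5 - 5·(-13) = 5 - (-65) = 70
Since det(O) ≠ 0, rank(O) = 2 and the system is completely observable.

70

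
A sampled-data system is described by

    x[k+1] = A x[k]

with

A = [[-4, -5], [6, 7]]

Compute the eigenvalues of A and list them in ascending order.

1, 2

det(zI - A) = z^2 - (tr A)z + det A, with tr A = (-4) + 7 = 3 and det A = (-4)·7 - (-5)·6 = -28 - (-30) = 2.
So p(z) = det(zI - A) = z^2 - 3z + 2.
Factor z^2 - 3z + 2: two numbers with sum 3 and product 2 are 2 and 1, so z^2 - 3z + 2 = (z - 2)(z - 1).
Hence p(z) = (z - 2) (z - 1), with roots 1, 2.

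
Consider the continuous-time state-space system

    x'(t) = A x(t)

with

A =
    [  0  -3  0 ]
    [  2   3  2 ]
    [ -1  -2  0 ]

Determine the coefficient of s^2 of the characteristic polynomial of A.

-3

Expand det(sI - A) for the 3×3 matrix.
p(s) = s^3 - 3s^2 + 10s - 6.
(Check: constant term = det(-A) = (-1)^3 det A = -6; coefficient of s^2 = -tr A = -3.)
The coefficient of s^2 is -3.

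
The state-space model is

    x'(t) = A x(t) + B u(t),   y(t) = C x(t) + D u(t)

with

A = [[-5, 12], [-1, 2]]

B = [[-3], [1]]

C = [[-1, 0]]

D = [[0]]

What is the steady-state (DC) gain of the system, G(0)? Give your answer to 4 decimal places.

-9.0000

G(0) = C(-A)^{-1}B + D = -C A^{-1} B + D.
det A = 2, so A^{-1} = (1/2)·adj(A) = [[1, -6], [1/2, -5/2]]
A^{-1} B = [-9, -4]^T
C A^{-1} B = 9
G(0) = D - C A^{-1} B = 0 - (9) = -9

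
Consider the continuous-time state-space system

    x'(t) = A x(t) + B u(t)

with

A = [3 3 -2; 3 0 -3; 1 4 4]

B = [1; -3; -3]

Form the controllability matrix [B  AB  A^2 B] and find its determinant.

9669

AB = [[0], [12], [-23]]
A^2B = [[82], [69], [-44]]
Controllability matrix C = [B  AB  A^2B] = [[1, 0, 82], [-3, 12, 69], [-3, -23, -44]]
Expanding along the first row, det(C) = 1·(12·(-44) - 69·(-23)) - 0·((-3)·(-44) - 69·(-3)) + 82·((-3)·(-23) - 12·(-3)) = 1·1059 - 0·339 + 82·105 = 9669
Since det(C) ≠ 0, rank(C) = 3 and the system is completely controllable.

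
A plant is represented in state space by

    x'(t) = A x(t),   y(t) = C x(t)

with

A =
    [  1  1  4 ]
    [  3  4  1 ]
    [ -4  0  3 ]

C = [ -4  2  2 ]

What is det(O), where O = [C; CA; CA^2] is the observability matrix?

CA = [[-6, 4, -8]]
CA^2 = [[38, 10, -44]]
Observability matrix O = [C; CA; CA^2] = [[-4, 2, 2], [-6, 4, -8], [38, 10, -44]]
Expanding along the first row, det(O) = (-4)·(4·(-44) - (-8)·10) - 2·((-6)·(-44) - (-8)·38) + 2·((-6)·10 - 4·38) = (-4)·(-96) - 2·568 + 2·(-212) = -1176
Since det(O) ≠ 0, rank(O) = 3 and the system is completely observable.

-1176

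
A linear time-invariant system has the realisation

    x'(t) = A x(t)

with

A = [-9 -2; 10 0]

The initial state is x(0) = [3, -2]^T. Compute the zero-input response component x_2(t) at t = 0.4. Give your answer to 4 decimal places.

det(sI - A) = s^2 - (tr A)s + det A, with tr A = (-9) + 0 = -9 and det A = (-9)·0 - (-2)·10 = 0 - (-20) = 20.
So p(s) = det(sI - A) = s^2 + 9s + 20.
Factor s^2 + 9s + 20: two numbers with sum -9 and product 20 are -4 and -5, so s^2 + 9s + 20 = (s + 4)(s + 5).
Hence p(s) = (s + 4) (s + 5), with roots -5, -4.
The eigenvalues -5, -4 are distinct and real, so A is diagonalisable and x(t) = e^{At} x(0) = V diag(e^{λ_i t}) V^{-1} x(0), where the columns of V are the eigenvectors.
λ = -5: A - (-5)I = [[-4, -2], [10, 5]]. Row 1 gives (-4)·v1 + (-2)·v2 = 0, so take v_1 = [-1, 2]^T.
λ = -4: A - (-4)I = [[-5, -2], [10, 4]]. Row 1 gives (-5)·v1 + (-2)·v2 = 0, so take v_2 = [2, -5]^T.
V = [v_1 v_2] = [[-1, 2], [2, -5]] has det V = 1, so V^{-1} = adj(V)/det V = [[-5, -2], [-2, -1]].
Modal coordinates z(0) = V^{-1} x(0): (-5)·3 + (-2)·(-2) = -11; (-2)·3 + (-1)·(-2) = -4; so z(0) = [-11, -4]^T.
x_2(t) = Σ_i (v_i)_2 · z_i(0) · e^{λ_i t} (row 2 of V times the modal terms).
x_2(0.4) = 2·(-11)·e^{-5·0.4} + (-5)·(-4)·e^{-4·0.4} = (-22)·0.135335 + 20·0.201897 = 1.0606.

1.0606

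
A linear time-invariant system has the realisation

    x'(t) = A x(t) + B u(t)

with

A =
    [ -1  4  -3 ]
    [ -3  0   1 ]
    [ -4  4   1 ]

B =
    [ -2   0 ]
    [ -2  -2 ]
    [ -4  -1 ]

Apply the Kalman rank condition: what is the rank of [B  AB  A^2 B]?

3

AB = [[6, -5], [2, -1], [-4, -9]]
A^2B = [[14, 28], [-22, 6], [-20, 7]]
Controllability matrix C = [B  AB  A^2B] = [[-2, 0, 6, -5, 14, 28], [-2, -2, 2, -1, -22, 6], [-4, -1, -4, -9, -20, 7]]
Take the 3×3 submatrix of C formed by columns 1, 2, 3: [[-2, 0, 6], [-2, -2, 2], [-4, -1, -4]]. Its determinant is (-2)·((-2)·(-4) - 2·(-1)) - 0·((-2)·(-4) - 2·(-4)) + 6·((-2)·(-1) - (-2)·(-4)) = (-2)·10 - 0·16 + 6·(-6) = -56 ≠ 0.
So rank(C) ≥ 3; since C has 3 rows, rank(C) = 3.
rank(C) = 3 = n, so the pair (A, B) is completely controllable.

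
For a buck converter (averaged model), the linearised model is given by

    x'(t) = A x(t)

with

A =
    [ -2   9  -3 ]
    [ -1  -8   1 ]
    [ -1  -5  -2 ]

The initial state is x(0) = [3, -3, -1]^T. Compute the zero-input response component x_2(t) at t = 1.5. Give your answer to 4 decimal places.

det(sI - A) = s^3 - (tr A)s^2 + (M11 + M22 + M33)s - det A, where Mii is the 2×2 principal minor of A obtained by deleting row i and column i.
tr A = (-2) + (-8) + (-2) = -12; M11 = (-8)·(-2) - 1·(-5) = 16 - (-5) = 21; M22 = (-2)·(-2) - (-3)·(-1) = 4 - 3 = 1; M33 = (-2)·(-8) - 9·(-1) = 16 - (-9) = 25; sum of minors = 47.
det A = (-2)·((-8)·(-2) - 1·(-5)) - 9·((-1)·(-2) - 1·(-1)) + (-3)·((-1)·(-5) - (-8)·(-1)) = (-2)·21 - 9·3 + (-3)·(-3) = -60.
So p(s) = det(sI - A) = s^3 + 12s^2 + 47s + 60.
Rational-root test: any integer root divides 60. Testing small divisors, s = -3 works: p(-3) = -27 + 108 + (-141) + 60 = 0, so (s + 3) is a factor.
Dividing, p(s) = (s + 3)(s^2 + 9s + 20).
Factor s^2 + 9s + 20: two numbers with sum -9 and product 20 are -4 and -5, so s^2 + 9s + 20 = (s + 4)(s + 5).
Hence p(s) = (s + 3) (s + 4) (s + 5), with roots -5, -4, -3.
The eigenvalues -5, -4, -3 are distinct and real, so A is diagonalisable and x(t) = e^{At} x(0) = V diag(e^{λ_i t}) V^{-1} x(0), where the columns of V are the eigenvectors.
λ = -5: A - (-5)I = [[3, 9, -3], [-1, -3, 1], [-1, -5, 3]]. v must be orthogonal to every row; (row 1) × (row 3) = [12, -6, -6], so take v_1 = [-2, 1, 1]^T.
λ = -4: A - (-4)I = [[2, 9, -3], [-1, -4, 1], [-1, -5, 2]]. v must be orthogonal to every row; (row 1) × (row 2) = [-3, 1, 1], so take v_2 = [-3, 1, 1]^T.
λ = -3: A - (-3)I = [[1, 9, -3], [-1, -5, 1], [-1, -5, 1]]. v must be orthogonal to every row; (row 1) × (row 2) = [-6, 2, 4], so take v_3 = [-3, 1, 2]^T.
V = [v_1 v_2 v_3] = [[-2, -3, -3], [1, 1, 1], [1, 1, 2]] has det V = 1, so V^{-1} = adj(V)/det V = [[1, 3, 0], [-1, -1, -1], [0, -1, 1]].
Modal coordinates z(0) = V^{-1} x(0): 1·3 + 3·(-3) + 0·(-1) = -6; (-1)·3 + (-1)·(-3) + (-1)·(-1) = 1; 0·3 + (-1)·(-3) + 1·(-1) = 2; so z(0) = [-6, 1, 2]^T.
x_2(t) = Σ_i (v_i)_2 · z_i(0) · e^{λ_i t} (row 2 of V times the modal terms).
x_2(1.5) = 1·(-6)·e^{-5·1.5} + 1·1·e^{-4·1.5} + 1·2·e^{-3·1.5} = (-6)·0.000553 + 1·0.002479 + 2·0.011109 = 0.0214.

0.0214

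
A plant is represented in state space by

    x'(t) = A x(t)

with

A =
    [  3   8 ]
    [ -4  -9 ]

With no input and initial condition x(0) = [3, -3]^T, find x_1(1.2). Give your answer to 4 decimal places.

det(sI - A) = s^2 - (tr A)s + det A, with tr A = 3 + (-9) = -6 and det A = 3·(-9) - 8·(-4) = -27 - (-32) = 5.
So p(s) = det(sI - A) = s^2 + 6s + 5.
Factor s^2 + 6s + 5: two numbers with sum -6 and product 5 are -1 and -5, so s^2 + 6s + 5 = (s + 1)(s + 5).
Hence p(s) = (s + 1) (s + 5), with roots -5, -1.
The eigenvalues -5, -1 are distinct and real, so A is diagonalisable and x(t) = e^{At} x(0) = V diag(e^{λ_i t}) V^{-1} x(0), where the columns of V are the eigenvectors.
λ = -5: A - (-5)I = [[8, 8], [-4, -4]]. Row 1 gives 8·v1 + 8·v2 = 0, so take v_1 = [1, -1]^T.
λ = -1: A - (-1)I = [[4, 8], [-4, -8]]. Row 1 gives 4·v1 + 8·v2 = 0, so take v_2 = [-2, 1]^T.
V = [v_1 v_2] = [[1, -2], [-1, 1]] has det V = -1, so V^{-1} = adj(V)/det V = [[-1, -2], [-1, -1]].
Modal coordinates z(0) = V^{-1} x(0): (-1)·3 + (-2)·(-3) = 3; (-1)·3 + (-1)·(-3) = 0; so z(0) = [3, 0]^T.
x_1(t) = Σ_i (v_i)_1 · z_i(0) · e^{λ_i t} (row 1 of V times the modal terms).
x_1(1.2) = 1·3·e^{-5·1.2} + (-2)·0·e^{-1·1.2} = 3·0.002479 + 0·0.301194 = 0.0074.

0.0074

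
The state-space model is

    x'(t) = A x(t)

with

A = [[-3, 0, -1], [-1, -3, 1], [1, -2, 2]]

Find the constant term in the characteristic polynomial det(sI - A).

Expand det(sI - A) for the 3×3 matrix.
p(s) = s^3 + 4s^2 - 7.
(Check: constant term = det(-A) = (-1)^3 det A = -7; coefficient of s^2 = -tr A = 4.)
The constant term is -7.

-7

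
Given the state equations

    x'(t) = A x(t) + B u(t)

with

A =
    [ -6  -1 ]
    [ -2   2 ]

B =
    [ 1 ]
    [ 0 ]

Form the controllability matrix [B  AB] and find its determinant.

AB = [[-6], [-2]]
Controllability matrix C = [B  AB] = [[1, -6], [0, -2]]
det(C) = 1·(-2) - (-6)·0 = -2 - 0 = -2
Since det(C) ≠ 0, rank(C) = 2 and the system is completely controllable.

-2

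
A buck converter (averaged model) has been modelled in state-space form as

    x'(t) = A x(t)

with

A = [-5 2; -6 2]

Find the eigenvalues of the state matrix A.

-2, -1

det(sI - A) = s^2 - (tr A)s + det A, with tr A = (-5) + 2 = -3 and det A = (-5)·2 - 2·(-6) = -10 - (-12) = 2.
So p(s) = det(sI - A) = s^2 + 3s + 2.
Factor s^2 + 3s + 2: two numbers with sum -3 and product 2 are -1 and -2, so s^2 + 3s + 2 = (s + 1)(s + 2).
Hence p(s) = (s + 1) (s + 2), with roots -2, -1.
All eigenvalues have negative real part, so the system is asymptotically stable.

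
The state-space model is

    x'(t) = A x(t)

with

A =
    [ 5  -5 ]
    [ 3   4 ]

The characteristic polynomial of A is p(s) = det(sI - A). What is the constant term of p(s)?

For a 2×2 matrix, det(sI - A) = s^2 - (tr A)s + det A.
tr A = 9, det A = 35.
So p(s) = s^2 - 9s + 35.
The constant term is 35.

35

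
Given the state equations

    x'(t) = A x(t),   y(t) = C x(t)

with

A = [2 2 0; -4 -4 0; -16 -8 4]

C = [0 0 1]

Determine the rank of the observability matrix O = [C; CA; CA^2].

CA = [[-16, -8, 4]]
CA^2 = [[-64, -32, 16]]
Observability matrix O = [C; CA; CA^2] = [[0, 0, 1], [-16, -8, 4], [-64, -32, 16]]
The columns c1, c2, c3 of O are linearly dependent: -c1 + 2·c2 = 0 (check each entry), so rank(O) ≤ 2.
The 2×2 minor from rows 1, 2, columns 1, 3 is 0·4 - 1·(-16) = 0 - (-16) = 16 ≠ 0, so rank(O) = 2.
rank(O) = 2 < n = 3, so the pair (A, C) is not completely observable.

2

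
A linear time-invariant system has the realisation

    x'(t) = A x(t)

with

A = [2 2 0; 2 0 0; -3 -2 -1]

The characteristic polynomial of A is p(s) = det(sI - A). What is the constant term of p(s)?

Expand det(sI - A) for the 3×3 matrix.
p(s) = s^3 - s^2 - 6s - 4.
(Check: constant term = det(-A) = (-1)^3 det A = -4; coefficient of s^2 = -tr A = -1.)
The constant term is -4.

-4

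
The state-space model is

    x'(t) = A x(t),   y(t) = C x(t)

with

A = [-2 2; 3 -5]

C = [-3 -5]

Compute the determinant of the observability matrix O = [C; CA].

CA = [[-9, 19]]
Observability matrix O = [C; CA] = [[-3, -5], [-9, 19]]
det(O) = (-3)·19 - (-5)·(-9) = -57 - 45 = -102
Since det(O) ≠ 0, rank(O) = 2 and the system is completely observable.

-102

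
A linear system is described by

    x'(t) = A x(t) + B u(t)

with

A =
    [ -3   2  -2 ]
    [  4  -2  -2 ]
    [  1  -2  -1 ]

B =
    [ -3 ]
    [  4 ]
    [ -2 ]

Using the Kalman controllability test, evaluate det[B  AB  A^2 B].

AB = [[21], [-16], [-9]]
A^2B = [[-77], [134], [62]]
Controllability matrix C = [B  AB  A^2B] = [[-3, 21, -77], [4, -16, 134], [-2, -9, 62]]
Expanding along the first row, det(C) = (-3)·((-16)·62 - 134·(-9)) - 21·(4·62 - 134·(-2)) + (-77)·(4·(-9) - (-16)·(-2)) = (-3)·214 - 21·516 + (-77)·(-68) = -6242
Since det(C) ≠ 0, rank(C) = 3 and the system is completely controllable.

-6242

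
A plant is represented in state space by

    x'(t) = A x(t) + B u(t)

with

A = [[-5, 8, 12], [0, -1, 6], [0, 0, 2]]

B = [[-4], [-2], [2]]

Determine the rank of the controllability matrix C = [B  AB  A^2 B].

AB = [[28], [14], [4]]
A^2B = [[20], [10], [8]]
Controllability matrix C = [B  AB  A^2B] = [[-4, 28, 20], [-2, 14, 10], [2, 4, 8]]
The rows r1, r2, r3 of C are linearly dependent: -r1 + 2·r2 = 0 (check each entry), so rank(C) ≤ 2.
The 2×2 minor from rows 1, 3, columns 1, 2 is (-4)·4 - 28·2 = -16 - 56 = -72 ≠ 0, so rank(C) = 2.
rank(C) = 2 < n = 3, so the pair (A, B) is not completely controllable.

2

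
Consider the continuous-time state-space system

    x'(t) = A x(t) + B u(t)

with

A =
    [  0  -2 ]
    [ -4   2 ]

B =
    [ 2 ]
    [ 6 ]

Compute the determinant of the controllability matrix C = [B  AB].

AB = [[-12], [4]]
Controllability matrix C = [B  AB] = [[2, -12], [6, 4]]
det(C) = 2·4 - (-12)·6 = 8 - (-72) = 80
Since det(C) ≠ 0, rank(C) = 2 and the system is completely controllable.

80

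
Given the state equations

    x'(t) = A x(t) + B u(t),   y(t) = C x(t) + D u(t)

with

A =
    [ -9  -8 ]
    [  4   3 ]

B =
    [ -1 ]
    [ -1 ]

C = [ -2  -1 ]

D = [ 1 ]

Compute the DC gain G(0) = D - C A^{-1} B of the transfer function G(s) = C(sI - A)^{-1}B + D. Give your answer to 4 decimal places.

G(0) = C(-A)^{-1}B + D = -C A^{-1} B + D.
det A = 5, so A^{-1} = (1/5)·adj(A) = [[3/5, 8/5], [-4/5, -9/5]]
A^{-1} B = [-11/5, 13/5]^T
C A^{-1} B = 9/5
G(0) = D - C A^{-1} B = 1 - (9/5) = -4/5 ≈ -0.8000

-0.8000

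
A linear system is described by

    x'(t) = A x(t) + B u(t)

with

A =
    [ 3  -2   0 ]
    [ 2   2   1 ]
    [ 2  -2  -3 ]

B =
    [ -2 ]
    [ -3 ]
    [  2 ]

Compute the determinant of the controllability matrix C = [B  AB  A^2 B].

1056

AB = [[0], [-8], [-4]]
A^2B = [[16], [-20], [28]]
Controllability matrix C = [B  AB  A^2B] = [[-2, 0, 16], [-3, -8, -20], [2, -4, 28]]
Expanding along the first row, det(C) = (-2)·((-8)·28 - (-20)·(-4)) - 0·((-3)·28 - (-20)·2) + 16·((-3)·(-4) - (-8)·2) = (-2)·(-304) - 0·(-44) + 16·28 = 1056
Since det(C) ≠ 0, rank(C) = 3 and the system is completely controllable.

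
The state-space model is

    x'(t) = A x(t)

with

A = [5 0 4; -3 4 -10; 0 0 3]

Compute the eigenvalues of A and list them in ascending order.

det(sI - A) = s^3 - (tr A)s^2 + (M11 + M22 + M33)s - det A, where Mii is the 2×2 principal minor of A obtained by deleting row i and column i.
tr A = 5 + 4 + 3 = 12; M11 = 4·3 - (-10)·0 = 12 - 0 = 12; M22 = 5·3 - 4·0 = 15 - 0 = 15; M33 = 5·4 - 0·(-3) = 20 - 0 = 20; sum of minors = 47.
det A = 5·(4·3 - (-10)·0) - 0·((-3)·3 - (-10)·0) + 4·((-3)·0 - 4·0) = 5·12 - 0·(-9) + 4·0 = 60.
So p(s) = det(sI - A) = s^3 - 12s^2 + 47s - 60.
Rational-root test: any integer root divides -60. Testing small divisors, s = 3 works: p(3) = 27 + (-108) + 141 + (-60) = 0, so (s - 3) is a factor.
Dividing, p(s) = (s - 3)(s^2 - 9s + 20).
Factor s^2 - 9s + 20: two numbers with sum 9 and product 20 are 5 and 4, so s^2 - 9s + 20 = (s - 5)(s - 4).
Hence p(s) = (s - 5) (s - 4) (s - 3), with roots 3, 4, 5.
At least one eigenvalue has non-negative real part, so the system is not asymptotically stable.

3, 4, 5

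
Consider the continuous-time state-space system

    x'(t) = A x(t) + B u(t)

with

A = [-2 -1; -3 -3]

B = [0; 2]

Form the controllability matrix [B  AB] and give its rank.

AB = [[-2], [-6]]
Controllability matrix C = [B  AB] = [[0, -2], [2, -6]]
det(C) = 0·(-6) - (-2)·2 = 0 - (-4) = 4 ≠ 0, so rank(C) = 2.
rank(C) = 2 = n, so the pair (A, B) is completely controllable.

2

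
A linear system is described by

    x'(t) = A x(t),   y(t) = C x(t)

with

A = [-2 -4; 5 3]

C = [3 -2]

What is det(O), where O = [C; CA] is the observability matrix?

-86

CA = [[-16, -18]]
Observability matrix O = [C; CA] = [[3, -2], [-16, -18]]
det(O) = 3·(-18) - (-2)·(-16) = -54 - 32 = -86
Since det(O) ≠ 0, rank(O) = 2 and the system is completely observable.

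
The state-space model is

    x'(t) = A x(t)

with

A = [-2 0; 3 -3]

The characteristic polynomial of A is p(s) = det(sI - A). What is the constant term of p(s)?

For a 2×2 matrix, det(sI - A) = s^2 - (tr A)s + det A.
tr A = -5, det A = 6.
So p(s) = s^2 + 5s + 6.
The constant term is 6.

6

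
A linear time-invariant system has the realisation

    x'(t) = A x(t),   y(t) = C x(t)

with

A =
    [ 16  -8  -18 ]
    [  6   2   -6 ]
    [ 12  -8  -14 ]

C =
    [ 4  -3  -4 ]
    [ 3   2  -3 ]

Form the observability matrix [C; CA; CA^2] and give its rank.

2

CA = [[-2, -6, 2], [24, 4, -24]]
CA^2 = [[-44, -12, 44], [120, 8, -120]]
Observability matrix O = [C; CA; CA^2] = [[4, -3, -4], [3, 2, -3], [-2, -6, 2], [24, 4, -24], [-44, -12, 44], [120, 8, -120]]
The columns c1, c2, c3 of O are linearly dependent: c1 + c3 = 0 (check each entry), so rank(O) ≤ 2.
The 2×2 minor from rows 1, 2, columns 1, 2 is 4·2 - (-3)·3 = 8 - (-9) = 17 ≠ 0, so rank(O) = 2.
rank(O) = 2 < n = 3, so the pair (A, C) is not completely observable.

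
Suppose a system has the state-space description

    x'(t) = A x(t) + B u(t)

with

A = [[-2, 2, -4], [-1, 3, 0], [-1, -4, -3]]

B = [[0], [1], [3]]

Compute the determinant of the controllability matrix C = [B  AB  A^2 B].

AB = [[-10], [3], [-13]]
A^2B = [[78], [19], [37]]
Controllability matrix C = [B  AB  A^2B] = [[0, -10, 78], [1, 3, 19], [3, -13, 37]]
Expanding along the first row, det(C) = 0·(3·37 - 19·(-13)) - (-10)·(1·37 - 19·3) + 78·(1·(-13) - 3·3) = 0·358 - (-10)·(-20) + 78·(-22) = -1916
Since det(C) ≠ 0, rank(C) = 3 and the system is completely controllable.

-1916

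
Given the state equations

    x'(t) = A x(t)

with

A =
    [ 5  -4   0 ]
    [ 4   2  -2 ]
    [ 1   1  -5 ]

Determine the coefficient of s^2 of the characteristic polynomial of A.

Expand det(sI - A) for the 3×3 matrix.
p(s) = s^3 - 2s^2 - 7s + 112.
(Check: constant term = det(-A) = (-1)^3 det A = 112; coefficient of s^2 = -tr A = -2.)
The coefficient of s^2 is -2.

-2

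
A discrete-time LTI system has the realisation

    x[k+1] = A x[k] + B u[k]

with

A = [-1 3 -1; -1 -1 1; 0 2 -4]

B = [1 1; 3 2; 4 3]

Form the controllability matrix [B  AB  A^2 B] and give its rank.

3

AB = [[4, 2], [0, 0], [-10, -8]]
A^2B = [[6, 6], [-14, -10], [40, 32]]
Controllability matrix C = [B  AB  A^2B] = [[1, 1, 4, 2, 6, 6], [3, 2, 0, 0, -14, -10], [4, 3, -10, -8, 40, 32]]
Take the 3×3 submatrix of C formed by columns 1, 2, 3: [[1, 1, 4], [3, 2, 0], [4, 3, -10]]. Its determinant is 1·(2·(-10) - 0·3) - 1·(3·(-10) - 0·4) + 4·(3·3 - 2·4) = 1·(-20) - 1·(-30) + 4·1 = 14 ≠ 0.
So rank(C) ≥ 3; since C has 3 rows, rank(C) = 3.
rank(C) = 3 = n, so the pair (A, B) is completely controllable.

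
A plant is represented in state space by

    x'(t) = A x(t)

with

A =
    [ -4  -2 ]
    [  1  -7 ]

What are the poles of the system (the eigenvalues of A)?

-6, -5

det(sI - A) = s^2 - (tr A)s + det A, with tr A = (-4) + (-7) = -11 and det A = (-4)·(-7) - (-2)·1 = 28 - (-2) = 30.
So p(s) = det(sI - A) = s^2 + 11s + 30.
Factor s^2 + 11s + 30: two numbers with sum -11 and product 30 are -5 and -6, so s^2 + 11s + 30 = (s + 5)(s + 6).
Hence p(s) = (s + 5) (s + 6), with roots -6, -5.
All eigenvalues have negative real part, so the system is asymptotically stable.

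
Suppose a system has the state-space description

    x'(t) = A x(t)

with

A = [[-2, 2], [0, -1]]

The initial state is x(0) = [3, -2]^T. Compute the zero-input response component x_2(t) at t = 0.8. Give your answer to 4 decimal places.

-0.8987

det(sI - A) = s^2 - (tr A)s + det A, with tr A = (-2) + (-1) = -3 and det A = (-2)·(-1) - 2·0 = 2 - 0 = 2.
So p(s) = det(sI - A) = s^2 + 3s + 2.
Factor s^2 + 3s + 2: two numbers with sum -3 and product 2 are -1 and -2, so s^2 + 3s + 2 = (s + 1)(s + 2).
Hence p(s) = (s + 1) (s + 2), with roots -2, -1.
The eigenvalues -2, -1 are distinct and real, so A is diagonalisable and x(t) = e^{At} x(0) = V diag(e^{λ_i t}) V^{-1} x(0), where the columns of V are the eigenvectors.
λ = -2: A - (-2)I = [[0, 2], [0, 1]]. Row 1 gives 0·v1 + 2·v2 = 0, so take v_1 = [-1, 0]^T.
λ = -1: A - (-1)I = [[-1, 2], [0, 0]]. Row 1 gives (-1)·v1 + 2·v2 = 0, so take v_2 = [2, 1]^T.
V = [v_1 v_2] = [[-1, 2], [0, 1]] has det V = -1, so V^{-1} = adj(V)/det V = [[-1, 2], [0, 1]].
Modal coordinates z(0) = V^{-1} x(0): (-1)·3 + 2·(-2) = -7; 0·3 + 1·(-2) = -2; so z(0) = [-7, -2]^T.
x_2(t) = Σ_i (v_i)_2 · z_i(0) · e^{λ_i t} (row 2 of V times the modal terms).
x_2(0.8) = 0·(-7)·e^{-2·0.8} + 1·(-2)·e^{-1·0.8} = 0·0.201897 + (-2)·0.449329 = -0.8987.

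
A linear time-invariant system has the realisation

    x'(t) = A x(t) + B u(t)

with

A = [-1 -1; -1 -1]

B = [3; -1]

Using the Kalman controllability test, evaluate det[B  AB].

-8

AB = [[-2], [-2]]
Controllability matrix C = [B  AB] = [[3, -2], [-1, -2]]
det(C) = 3·(-2) - (-2)·(-1) = -6 - 2 = -8
Since det(C) ≠ 0, rank(C) = 2 and the system is completely controllable.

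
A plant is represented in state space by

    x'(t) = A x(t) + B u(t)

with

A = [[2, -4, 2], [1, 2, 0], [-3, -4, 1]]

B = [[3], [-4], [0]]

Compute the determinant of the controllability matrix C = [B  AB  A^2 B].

AB = [[22], [-5], [7]]
A^2B = [[78], [12], [-39]]
Controllability matrix C = [B  AB  A^2B] = [[3, 22, 78], [-4, -5, 12], [0, 7, -39]]
Expanding along the first row, det(C) = 3·((-5)·(-39) - 12·7) - 22·((-4)·(-39) - 12·0) + 78·((-4)·7 - (-5)·0) = 3·111 - 22·156 + 78·(-28) = -5283
Since det(C) ≠ 0, rank(C) = 3 and the system is completely controllable.

-5283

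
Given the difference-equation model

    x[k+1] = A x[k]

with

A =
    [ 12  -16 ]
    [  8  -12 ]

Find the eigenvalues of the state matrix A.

det(zI - A) = z^2 - (tr A)z + det A, with tr A = 12 + (-12) = 0 and det A = 12·(-12) - (-16)·8 = -144 - (-128) = -16.
So p(z) = det(zI - A) = z^2 - 16.
Factor z^2 - 16: two numbers with sum 0 and product -16 are 4 and -4, so z^2 - 16 = (z - 4)(z + 4).
Hence p(z) = (z - 4) (z + 4), with roots -4, 4.

-4, 4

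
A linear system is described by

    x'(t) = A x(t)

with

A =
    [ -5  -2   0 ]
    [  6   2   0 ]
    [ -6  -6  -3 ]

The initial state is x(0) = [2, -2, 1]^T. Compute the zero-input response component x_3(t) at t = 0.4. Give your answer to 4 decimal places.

-0.1359

det(sI - A) = s^3 - (tr A)s^2 + (M11 + M22 + M33)s - det A, where Mii is the 2×2 principal minor of A obtained by deleting row i and column i.
tr A = (-5) + 2 + (-3) = -6; M11 = 2·(-3) - 0·(-6) = -6 - 0 = -6; M22 = (-5)·(-3) - 0·(-6) = 15 - 0 = 15; M33 = (-5)·2 - (-2)·6 = -10 - (-12) = 2; sum of minors = 11.
det A = (-5)·(2·(-3) - 0·(-6)) - (-2)·(6·(-3) - 0·(-6)) + 0·(6·(-6) - 2·(-6)) = (-5)·(-6) - (-2)·(-18) + 0·(-24) = -6.
So p(s) = det(sI - A) = s^3 + 6s^2 + 11s + 6.
Rational-root test: any integer root divides 6. Testing small divisors, s = -1 works: p(-1) = -1 + 6 + (-11) + 6 = 0, so (s + 1) is a factor.
Dividing, p(s) = (s + 1)(s^2 + 5s + 6).
Factor s^2 + 5s + 6: two numbers with sum -5 and product 6 are -2 and -3, so s^2 + 5s + 6 = (s + 2)(s + 3).
Hence p(s) = (s + 1) (s + 2) (s + 3), with roots -3, -2, -1.
The eigenvalues -3, -2, -1 are distinct and real, so A is diagonalisable and x(t) = e^{At} x(0) = V diag(e^{λ_i t}) V^{-1} x(0), where the columns of V are the eigenvectors.
λ = -3: A - (-3)I = [[-2, -2, 0], [6, 5, 0], [-6, -6, 0]]. v must be orthogonal to every row; (row 1) × (row 2) = [0, 0, 2], so take v_1 = [0, 0, 1]^T.
λ = -2: A - (-2)I = [[-3, -2, 0], [6, 4, 0], [-6, -6, -1]]. v must be orthogonal to every row; (row 1) × (row 3) = [2, -3, 6], so take v_2 = [2, -3, 6]^T.
λ = -1: A - (-1)I = [[-4, -2, 0], [6, 3, 0], [-6, -6, -2]]. v must be orthogonal to every row; (row 1) × (row 3) = [4, -8, 12], so take v_3 = [1, -2, 3]^T.
V = [v_1 v_2 v_3] = [[0, 2, 1], [0, -3, -2], [1, 6, 3]] has det V = -1, so V^{-1} = adj(V)/det V = [[-3, 0, 1], [2, 1, 0], [-3, -2, 0]].
Modal coordinates z(0) = V^{-1} x(0): (-3)·2 + 0·(-2) + 1·1 = -5; 2·2 + 1·(-2) + 0·1 = 2; (-3)·2 + (-2)·(-2) + 0·1 = -2; so z(0) = [-5, 2, -2]^T.
x_3(t) = Σ_i (v_i)_3 · z_i(0) · e^{λ_i t} (row 3 of V times the modal terms).
x_3(0.4) = 1·(-5)·e^{-3·0.4} + 6·2·e^{-2·0.4} + 3·(-2)·e^{-1·0.4} = (-5)·0.301194 + 12·0.449329 + (-6)·0.670320 = -0.1359.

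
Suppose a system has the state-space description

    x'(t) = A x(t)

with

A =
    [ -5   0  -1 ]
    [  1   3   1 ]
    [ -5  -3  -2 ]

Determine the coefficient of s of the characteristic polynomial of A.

-13

Expand det(sI - A) for the 3×3 matrix.
p(s) = s^3 + 4s^2 - 13s - 3.
(Check: constant term = det(-A) = (-1)^3 det A = -3; coefficient of s^2 = -tr A = 4.)
The coefficient of s is -13.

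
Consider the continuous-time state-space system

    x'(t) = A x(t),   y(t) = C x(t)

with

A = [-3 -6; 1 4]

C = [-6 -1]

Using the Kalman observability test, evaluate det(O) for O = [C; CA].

CA = [[17, 32]]
Observability matrix O = [C; CA] = [[-6, -1], [17, 32]]
det(O) = (-6)·32 - (-1)·17 = -192 - (-17) = -175
Since det(O) ≠ 0, rank(O) = 2 and the system is completely observable.

-175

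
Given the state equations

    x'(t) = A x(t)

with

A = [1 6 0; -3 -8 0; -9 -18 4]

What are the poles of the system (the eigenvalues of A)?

det(sI - A) = s^3 - (tr A)s^2 + (M11 + M22 + M33)s - det A, where Mii is the 2×2 principal minor of A obtained by deleting row i and column i.
tr A = 1 + (-8) + 4 = -3; M11 = (-8)·4 - 0·(-18) = -32 - 0 = -32; M22 = 1·4 - 0·(-9) = 4 - 0 = 4; M33 = 1·(-8) - 6·(-3) = -8 - (-18) = 10; sum of minors = -18.
det A = 1·((-8)·4 - 0·(-18)) - 6·((-3)·4 - 0·(-9)) + 0·((-3)·(-18) - (-8)·(-9)) = 1·(-32) - 6·(-12) + 0·(-18) = 40.
So p(s) = det(sI - A) = s^3 + 3s^2 - 18s - 40.
Rational-root test: any integer root divides -40. Testing small divisors, s = -2 works: p(-2) = -8 + 12 + 36 + (-40) = 0, so (s + 2) is a factor.
Dividing, p(s) = (s + 2)(s^2 + s - 20).
Factor s^2 + s - 20: two numbers with sum -1 and product -20 are 4 and -5, so s^2 + s - 20 = (s - 4)(s + 5).
Hence p(s) = (s - 4) (s + 2) (s + 5), with roots -5, -2, 4.
At least one eigenvalue has non-negative real part, so the system is not asymptotically stable.

-5, -2, 4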